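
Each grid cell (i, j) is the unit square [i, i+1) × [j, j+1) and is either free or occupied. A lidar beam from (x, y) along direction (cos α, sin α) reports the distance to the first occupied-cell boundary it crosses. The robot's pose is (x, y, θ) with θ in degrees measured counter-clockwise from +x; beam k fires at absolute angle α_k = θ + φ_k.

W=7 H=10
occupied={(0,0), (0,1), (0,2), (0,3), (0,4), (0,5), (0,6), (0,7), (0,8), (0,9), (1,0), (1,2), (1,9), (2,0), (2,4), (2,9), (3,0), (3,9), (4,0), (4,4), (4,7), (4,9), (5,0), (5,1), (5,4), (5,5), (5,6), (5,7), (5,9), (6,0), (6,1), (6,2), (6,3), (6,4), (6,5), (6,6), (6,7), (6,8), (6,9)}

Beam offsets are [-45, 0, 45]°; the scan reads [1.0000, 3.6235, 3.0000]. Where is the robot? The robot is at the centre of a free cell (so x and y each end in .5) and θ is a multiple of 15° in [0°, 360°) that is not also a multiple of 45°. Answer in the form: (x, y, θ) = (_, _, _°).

(x, y, θ) = (2.5, 1.5, 15°)

The pose lattice has 31·16 = 496 candidates. Test each by forward raycasting.
  (1.5, 5.5, 240°): beam 1 = 0.5176 ≠ 1.0000 ✗
  (3.5, 1.5, 165°): beam 1 = 2.8868 ≠ 1.0000 ✗
  (3.5, 2.5, 165°): beam 1 = 1.7321 ≠ 1.0000 ✗
  (1.5, 3.5, 120°): beam 1 = 5.6940 ≠ 1.0000 ✗
  (4.5, 3.5, 255°): beam 1 = 2.8868 ≠ 1.0000 ✗
  …
  (2.5, 1.5, 15°): r_1=1.0000, r_2=3.6235, r_3=3.0000 — all match ✓
No second candidate reproduces the full scan.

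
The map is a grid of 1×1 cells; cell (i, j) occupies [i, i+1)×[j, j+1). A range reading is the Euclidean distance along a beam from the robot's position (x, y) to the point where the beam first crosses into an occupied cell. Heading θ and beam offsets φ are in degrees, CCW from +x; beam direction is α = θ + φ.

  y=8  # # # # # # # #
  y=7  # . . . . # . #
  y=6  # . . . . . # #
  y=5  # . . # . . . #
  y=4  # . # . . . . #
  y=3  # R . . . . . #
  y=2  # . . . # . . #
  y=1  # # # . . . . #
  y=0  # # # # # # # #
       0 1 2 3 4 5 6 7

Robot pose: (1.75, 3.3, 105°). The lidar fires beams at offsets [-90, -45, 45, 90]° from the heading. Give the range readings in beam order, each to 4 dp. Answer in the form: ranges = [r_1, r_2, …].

ranges = [5.4352, 0.8083, 0.8660, 0.7765]

beam 1: φ=-90°, α=15°
  dir = (cos 15°, sin 15°) = (0.9659, 0.2588); from cell (1,3)
  next x-line at t=0.2588, next y-line at t=2.7046; Δt_x=1.0353, Δt_y=3.8637
    x: enter (2,3) at t=0.2588
    x: enter (3,3) at t=1.2941
    x: enter (4,3) at t=2.3294
    y: enter (4,4) at t=2.7046
    x: enter (5,4) at t=3.3646
    x: enter (6,4) at t=4.3999
    x: enter (7,4) at t=5.4352 ← occupied
  → r_1 = 5.4352
beam 2: φ=-45°, α=60°
  dir = (cos 60°, sin 60°) = (0.5000, 0.8660); from cell (1,3)
  next x-line at t=0.5000, next y-line at t=0.8083; Δt_x=2.0000, Δt_y=1.1547
    x: enter (2,3) at t=0.5000
    y: enter (2,4) at t=0.8083 ← occupied
  → r_2 = 0.8083
beam 3: φ=45°, α=150°
  dir = (cos 150°, sin 150°) = (-0.8660, 0.5000); from cell (1,3)
  next x-line at t=0.8660, next y-line at t=1.4000; Δt_x=1.1547, Δt_y=2.0000
    x: enter (0,3) at t=0.8660 ← occupied
  → r_3 = 0.8660
beam 4: φ=90°, α=195°
  dir = (cos 195°, sin 195°) = (-0.9659, -0.2588); from cell (1,3)
  next x-line at t=0.7765, next y-line at t=1.1591; Δt_x=1.0353, Δt_y=3.8637
    x: enter (0,3) at t=0.7765 ← occupied
  → r_4 = 0.7765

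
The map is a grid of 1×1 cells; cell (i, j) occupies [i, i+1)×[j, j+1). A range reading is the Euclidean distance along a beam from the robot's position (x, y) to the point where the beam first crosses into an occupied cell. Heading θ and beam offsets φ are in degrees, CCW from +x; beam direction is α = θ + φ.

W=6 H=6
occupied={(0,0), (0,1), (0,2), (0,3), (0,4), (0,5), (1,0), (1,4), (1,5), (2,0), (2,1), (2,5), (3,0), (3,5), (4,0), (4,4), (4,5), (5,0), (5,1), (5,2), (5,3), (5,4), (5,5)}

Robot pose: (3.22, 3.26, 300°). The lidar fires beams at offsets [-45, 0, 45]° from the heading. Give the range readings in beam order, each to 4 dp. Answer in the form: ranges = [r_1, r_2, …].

beam 1: φ=-45°, α=255°
  dir = (cos 255°, sin 255°) = (-0.2588, -0.9659); from cell (3,3)
  next x-line at t=0.8500, next y-line at t=0.2692; Δt_x=3.8637, Δt_y=1.0353
    y: enter (3,2) at t=0.2692
    x: enter (2,2) at t=0.8500
    y: enter (2,1) at t=1.3044 ← occupied
  → r_1 = 1.3044
beam 2: φ=0°, α=300°
  dir = (cos 300°, sin 300°) = (0.5000, -0.8660); from cell (3,3)
  next x-line at t=1.5600, next y-line at t=0.3002; Δt_x=2.0000, Δt_y=1.1547
    y: enter (3,2) at t=0.3002
    y: enter (3,1) at t=1.4549
    x: enter (4,1) at t=1.5600
    y: enter (4,0) at t=2.6096 ← occupied
  → r_2 = 2.6096
beam 3: φ=45°, α=345°
  dir = (cos 345°, sin 345°) = (0.9659, -0.2588); from cell (3,3)
  next x-line at t=0.8075, next y-line at t=1.0046; Δt_x=1.0353, Δt_y=3.8637
    x: enter (4,3) at t=0.8075
    y: enter (4,2) at t=1.0046
    x: enter (5,2) at t=1.8428 ← occupied
  → r_3 = 1.8428

ranges = [1.3044, 2.6096, 1.8428]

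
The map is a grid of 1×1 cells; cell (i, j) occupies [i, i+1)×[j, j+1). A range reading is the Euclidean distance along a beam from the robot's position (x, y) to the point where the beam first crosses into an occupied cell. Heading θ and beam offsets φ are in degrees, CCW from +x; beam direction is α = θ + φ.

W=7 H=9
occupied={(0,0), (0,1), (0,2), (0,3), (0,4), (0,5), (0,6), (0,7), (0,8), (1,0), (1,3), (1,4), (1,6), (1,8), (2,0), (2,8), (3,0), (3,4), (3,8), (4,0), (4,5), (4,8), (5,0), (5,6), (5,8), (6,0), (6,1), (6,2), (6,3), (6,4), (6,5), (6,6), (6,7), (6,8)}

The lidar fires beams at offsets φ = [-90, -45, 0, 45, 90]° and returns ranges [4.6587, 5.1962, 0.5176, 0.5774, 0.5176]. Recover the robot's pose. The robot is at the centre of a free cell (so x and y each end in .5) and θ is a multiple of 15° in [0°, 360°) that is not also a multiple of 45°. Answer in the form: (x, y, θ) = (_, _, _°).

The pose lattice has 29·16 = 464 candidates. Test each by forward raycasting.
  (5.5, 3.5, 60°): beam 1 = 0.5774 ≠ 4.6587 ✗
  (4.5, 6.5, 165°): beam 1 = 1.5529 ≠ 4.6587 ✗
  (4.5, 1.5, 345°): beam 1 = 0.5176 ≠ 4.6587 ✗
  …
  (1.5, 2.5, 75°): r_1=4.6587, r_2=5.1962, r_3=0.5176, r_4=0.5774, r_5=0.5176 — all match ✓
No second candidate reproduces the full scan.

(x, y, θ) = (1.5, 2.5, 75°)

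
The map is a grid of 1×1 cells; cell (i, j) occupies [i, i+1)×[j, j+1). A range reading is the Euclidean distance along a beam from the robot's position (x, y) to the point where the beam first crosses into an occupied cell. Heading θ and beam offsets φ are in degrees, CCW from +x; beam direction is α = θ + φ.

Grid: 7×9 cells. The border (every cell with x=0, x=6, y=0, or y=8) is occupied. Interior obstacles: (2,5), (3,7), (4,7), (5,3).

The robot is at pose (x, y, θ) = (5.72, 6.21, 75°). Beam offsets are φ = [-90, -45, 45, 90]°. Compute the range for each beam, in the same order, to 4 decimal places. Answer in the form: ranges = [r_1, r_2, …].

beam 1: φ=-90°, α=345°
  cosα=0.9659 sinα=-0.2588 | (5,6) | tMaxX 0.2899 tMaxY 0.8114 | tΔX 1.0353 tΔY 3.8637
    t=0.2899 [x] (6,6) — stop
  → r_1 = 0.2899
beam 2: φ=-45°, α=30°
  cosα=0.8660 sinα=0.5000 | (5,6) | tMaxX 0.3233 tMaxY 1.5800 | tΔX 1.1547 tΔY 2.0000
    t=0.3233 [x] (6,6) — stop
  → r_2 = 0.3233
beam 3: φ=45°, α=120°
  cosα=-0.5000 sinα=0.8660 | (5,6) | tMaxX 1.4400 tMaxY 0.9122 | tΔX 2.0000 tΔY 1.1547
    t=0.9122 [y] (5,7)
    t=1.4400 [x] (4,7) — stop
  → r_3 = 1.4400
beam 4: φ=90°, α=165°
  cosα=-0.9659 sinα=0.2588 | (5,6) | tMaxX 0.7454 tMaxY 3.0523 | tΔX 1.0353 tΔY 3.8637
    t=0.7454 [x] (4,6)
    t=1.7807 [x] (3,6)
    t=2.8160 [x] (2,6)
    t=3.0523 [y] (2,7)
    t=3.8512 [x] (1,7)
    t=4.8865 [x] (0,7) — stop
  → r_4 = 4.8865

ranges = [0.2899, 0.3233, 1.4400, 4.8865]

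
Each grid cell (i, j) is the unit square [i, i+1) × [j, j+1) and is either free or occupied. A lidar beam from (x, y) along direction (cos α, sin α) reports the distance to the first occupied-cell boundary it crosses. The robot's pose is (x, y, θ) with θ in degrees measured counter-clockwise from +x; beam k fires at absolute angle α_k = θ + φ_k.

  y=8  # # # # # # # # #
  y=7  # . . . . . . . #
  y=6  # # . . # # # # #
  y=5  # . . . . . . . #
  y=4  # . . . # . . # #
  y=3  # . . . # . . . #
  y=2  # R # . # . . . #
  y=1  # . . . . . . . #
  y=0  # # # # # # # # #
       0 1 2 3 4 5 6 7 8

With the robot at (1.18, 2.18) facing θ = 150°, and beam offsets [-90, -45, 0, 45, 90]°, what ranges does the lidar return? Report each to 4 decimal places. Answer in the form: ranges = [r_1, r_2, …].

beam 1: φ=-90°, α=60°
  cosα=0.5000 sinα=0.8660 | (1,2) | tMaxX 1.6400 tMaxY 0.9469 | tΔX 2.0000 tΔY 1.1547
    t=0.9469 [y] (1,3)
    t=1.6400 [x] (2,3)
    t=2.1016 [y] (2,4)
    t=3.2563 [y] (2,5)
    t=3.6400 [x] (3,5)
    t=4.4110 [y] (3,6)
    t=5.5657 [y] (3,7)
    t=5.6400 [x] (4,7)
    t=6.7204 [y] (4,8) — stop
  → r_1 = 6.7204
beam 2: φ=-45°, α=105°
  cosα=-0.2588 sinα=0.9659 | (1,2) | tMaxX 0.6955 tMaxY 0.8489 | tΔX 3.8637 tΔY 1.0353
    t=0.6955 [x] (0,2) — stop
  → r_2 = 0.6955
beam 3: φ=0°, α=150°
  cosα=-0.8660 sinα=0.5000 | (1,2) | tMaxX 0.2078 tMaxY 1.6400 | tΔX 1.1547 tΔY 2.0000
    t=0.2078 [x] (0,2) — stop
  → r_3 = 0.2078
beam 4: φ=45°, α=195°
  cosα=-0.9659 sinα=-0.2588 | (1,2) | tMaxX 0.1863 tMaxY 0.6955 | tΔX 1.0353 tΔY 3.8637
    t=0.1863 [x] (0,2) — stop
  → r_4 = 0.1863
beam 5: φ=90°, α=240°
  cosα=-0.5000 sinα=-0.8660 | (1,2) | tMaxX 0.3600 tMaxY 0.2078 | tΔX 2.0000 tΔY 1.1547
    t=0.2078 [y] (1,1)
    t=0.3600 [x] (0,1) — stop
  → r_5 = 0.3600

ranges = [6.7204, 0.6955, 0.2078, 0.1863, 0.3600]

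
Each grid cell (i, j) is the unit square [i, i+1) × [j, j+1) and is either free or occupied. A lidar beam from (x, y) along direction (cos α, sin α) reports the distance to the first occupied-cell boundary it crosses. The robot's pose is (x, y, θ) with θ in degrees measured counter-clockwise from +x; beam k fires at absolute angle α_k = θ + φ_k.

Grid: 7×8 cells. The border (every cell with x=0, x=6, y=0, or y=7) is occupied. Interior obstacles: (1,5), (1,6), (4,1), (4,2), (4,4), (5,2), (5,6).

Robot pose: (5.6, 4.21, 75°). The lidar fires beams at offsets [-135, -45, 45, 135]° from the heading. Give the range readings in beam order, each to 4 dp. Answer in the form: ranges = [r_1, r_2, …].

ranges = [0.8000, 0.4619, 3.2216, 5.3116]

beam 1: φ=-135°, α=300°
  cosα=0.5000 sinα=-0.8660 | (5,4) | tMaxX 0.8000 tMaxY 0.2425 | tΔX 2.0000 tΔY 1.1547
    t=0.2425 [y] (5,3)
    t=0.8000 [x] (6,3) — stop
  → r_1 = 0.8000
beam 2: φ=-45°, α=30°
  cosα=0.8660 sinα=0.5000 | (5,4) | tMaxX 0.4619 tMaxY 1.5800 | tΔX 1.1547 tΔY 2.0000
    t=0.4619 [x] (6,4) — stop
  → r_2 = 0.4619
beam 3: φ=45°, α=120°
  cosα=-0.5000 sinα=0.8660 | (5,4) | tMaxX 1.2000 tMaxY 0.9122 | tΔX 2.0000 tΔY 1.1547
    t=0.9122 [y] (5,5)
    t=1.2000 [x] (4,5)
    t=2.0669 [y] (4,6)
    t=3.2000 [x] (3,6)
    t=3.2216 [y] (3,7) — stop
  → r_3 = 3.2216
beam 4: φ=135°, α=210°
  cosα=-0.8660 sinα=-0.5000 | (5,4) | tMaxX 0.6928 tMaxY 0.4200 | tΔX 1.1547 tΔY 2.0000
    t=0.4200 [y] (5,3)
    t=0.6928 [x] (4,3)
    t=1.8475 [x] (3,3)
    t=2.4200 [y] (3,2)
    t=3.0022 [x] (2,2)
    t=4.1569 [x] (1,2)
    t=4.4200 [y] (1,1)
    t=5.3116 [x] (0,1) — stop
  → r_4 = 5.3116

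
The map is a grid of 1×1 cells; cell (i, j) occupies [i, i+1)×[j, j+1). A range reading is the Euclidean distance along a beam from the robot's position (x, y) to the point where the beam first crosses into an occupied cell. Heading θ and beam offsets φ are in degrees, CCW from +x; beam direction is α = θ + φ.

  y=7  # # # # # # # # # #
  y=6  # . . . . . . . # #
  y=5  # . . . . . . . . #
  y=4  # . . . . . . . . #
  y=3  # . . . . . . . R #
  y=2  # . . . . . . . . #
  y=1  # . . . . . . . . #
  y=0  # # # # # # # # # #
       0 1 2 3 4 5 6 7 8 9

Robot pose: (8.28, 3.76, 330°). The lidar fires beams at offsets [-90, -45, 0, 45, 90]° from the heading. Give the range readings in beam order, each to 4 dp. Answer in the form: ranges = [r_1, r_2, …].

beam 1: φ=-90°, α=240°
  cosα=-0.5000 sinα=-0.8660 | (8,3) | tMaxX 0.5600 tMaxY 0.8776 | tΔX 2.0000 tΔY 1.1547
    t=0.5600 [x] (7,3)
    t=0.8776 [y] (7,2)
    t=2.0323 [y] (7,1)
    t=2.5600 [x] (6,1)
    t=3.1870 [y] (6,0) — stop
  → r_1 = 3.1870
beam 2: φ=-45°, α=285°
  cosα=0.2588 sinα=-0.9659 | (8,3) | tMaxX 2.7819 tMaxY 0.7868 | tΔX 3.8637 tΔY 1.0353
    t=0.7868 [y] (8,2)
    t=1.8221 [y] (8,1)
    t=2.7819 [x] (9,1) — stop
  → r_2 = 2.7819
beam 3: φ=0°, α=330°
  cosα=0.8660 sinα=-0.5000 | (8,3) | tMaxX 0.8314 tMaxY 1.5200 | tΔX 1.1547 tΔY 2.0000
    t=0.8314 [x] (9,3) — stop
  → r_3 = 0.8314
beam 4: φ=45°, α=15°
  cosα=0.9659 sinα=0.2588 | (8,3) | tMaxX 0.7454 tMaxY 0.9273 | tΔX 1.0353 tΔY 3.8637
    t=0.7454 [x] (9,3) — stop
  → r_4 = 0.7454
beam 5: φ=90°, α=60°
  cosα=0.5000 sinα=0.8660 | (8,3) | tMaxX 1.4400 tMaxY 0.2771 | tΔX 2.0000 tΔY 1.1547
    t=0.2771 [y] (8,4)
    t=1.4318 [y] (8,5)
    t=1.4400 [x] (9,5) — stop
  → r_5 = 1.4400

ranges = [3.1870, 2.7819, 0.8314, 0.7454, 1.4400]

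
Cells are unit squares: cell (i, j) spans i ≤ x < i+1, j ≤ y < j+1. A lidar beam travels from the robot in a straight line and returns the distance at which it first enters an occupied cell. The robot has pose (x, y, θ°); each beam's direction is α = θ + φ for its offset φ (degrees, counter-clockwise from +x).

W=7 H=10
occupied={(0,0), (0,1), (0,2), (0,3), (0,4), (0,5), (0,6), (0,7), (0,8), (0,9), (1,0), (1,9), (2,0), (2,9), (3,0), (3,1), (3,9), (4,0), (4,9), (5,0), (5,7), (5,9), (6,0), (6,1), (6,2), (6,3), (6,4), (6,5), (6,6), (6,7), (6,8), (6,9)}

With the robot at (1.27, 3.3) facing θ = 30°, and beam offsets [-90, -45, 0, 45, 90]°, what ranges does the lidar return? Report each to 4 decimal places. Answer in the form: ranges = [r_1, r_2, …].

beam 1: φ=-90°, α=300°
  cosα=0.5000 sinα=-0.8660 | (1,3) | tMaxX 1.4600 tMaxY 0.3464 | tΔX 2.0000 tΔY 1.1547
    t=0.3464 [y] (1,2)
    t=1.4600 [x] (2,2)
    t=1.5011 [y] (2,1)
    t=2.6558 [y] (2,0) — stop
  → r_1 = 2.6558
beam 2: φ=-45°, α=345°
  cosα=0.9659 sinα=-0.2588 | (1,3) | tMaxX 0.7558 tMaxY 1.1591 | tΔX 1.0353 tΔY 3.8637
    t=0.7558 [x] (2,3)
    t=1.1591 [y] (2,2)
    t=1.7910 [x] (3,2)
    t=2.8263 [x] (4,2)
    t=3.8616 [x] (5,2)
    t=4.8969 [x] (6,2) — stop
  → r_2 = 4.8969
beam 3: φ=0°, α=30°
  cosα=0.8660 sinα=0.5000 | (1,3) | tMaxX 0.8429 tMaxY 1.4000 | tΔX 1.1547 tΔY 2.0000
    t=0.8429 [x] (2,3)
    t=1.4000 [y] (2,4)
    t=1.9976 [x] (3,4)
    t=3.1523 [x] (4,4)
    t=3.4000 [y] (4,5)
    t=4.3070 [x] (5,5)
    t=5.4000 [y] (5,6)
    t=5.4617 [x] (6,6) — stop
  → r_3 = 5.4617
beam 4: φ=45°, α=75°
  cosα=0.2588 sinα=0.9659 | (1,3) | tMaxX 2.8205 tMaxY 0.7247 | tΔX 3.8637 tΔY 1.0353
    t=0.7247 [y] (1,4)
    t=1.7600 [y] (1,5)
    t=2.7952 [y] (1,6)
    t=2.8205 [x] (2,6)
    t=3.8305 [y] (2,7)
    t=4.8658 [y] (2,8)
    t=5.9011 [y] (2,9) — stop
  → r_4 = 5.9011
beam 5: φ=90°, α=120°
  cosα=-0.5000 sinα=0.8660 | (1,3) | tMaxX 0.5400 tMaxY 0.8083 | tΔX 2.0000 tΔY 1.1547
    t=0.5400 [x] (0,3) — stop
  → r_5 = 0.5400

ranges = [2.6558, 4.8969, 5.4617, 5.9011, 0.5400]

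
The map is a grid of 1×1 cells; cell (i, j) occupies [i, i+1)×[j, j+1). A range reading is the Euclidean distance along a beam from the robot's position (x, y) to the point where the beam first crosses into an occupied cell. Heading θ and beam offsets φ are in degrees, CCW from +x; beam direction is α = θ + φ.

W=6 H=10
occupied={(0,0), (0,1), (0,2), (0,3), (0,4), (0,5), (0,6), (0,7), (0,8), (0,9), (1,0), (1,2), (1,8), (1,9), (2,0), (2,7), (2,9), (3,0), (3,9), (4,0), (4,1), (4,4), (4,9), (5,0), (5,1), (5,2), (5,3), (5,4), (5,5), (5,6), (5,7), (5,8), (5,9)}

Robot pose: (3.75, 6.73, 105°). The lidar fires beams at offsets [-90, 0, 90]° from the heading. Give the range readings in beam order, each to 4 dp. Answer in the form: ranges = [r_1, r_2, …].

ranges = [1.2941, 2.3501, 2.8470]

beam 1: φ=-90°, α=15°
  cosα=0.9659 sinα=0.2588 | (3,6) | tMaxX 0.2588 tMaxY 1.0432 | tΔX 1.0353 tΔY 3.8637
    t=0.2588 [x] (4,6)
    t=1.0432 [y] (4,7)
    t=1.2941 [x] (5,7) — stop
  → r_1 = 1.2941
beam 2: φ=0°, α=105°
  cosα=-0.2588 sinα=0.9659 | (3,6) | tMaxX 2.8978 tMaxY 0.2795 | tΔX 3.8637 tΔY 1.0353
    t=0.2795 [y] (3,7)
    t=1.3148 [y] (3,8)
    t=2.3501 [y] (3,9) — stop
  → r_2 = 2.3501
beam 3: φ=90°, α=195°
  cosα=-0.9659 sinα=-0.2588 | (3,6) | tMaxX 0.7765 tMaxY 2.8205 | tΔX 1.0353 tΔY 3.8637
    t=0.7765 [x] (2,6)
    t=1.8117 [x] (1,6)
    t=2.8205 [y] (1,5)
    t=2.8470 [x] (0,5) — stop
  → r_3 = 2.8470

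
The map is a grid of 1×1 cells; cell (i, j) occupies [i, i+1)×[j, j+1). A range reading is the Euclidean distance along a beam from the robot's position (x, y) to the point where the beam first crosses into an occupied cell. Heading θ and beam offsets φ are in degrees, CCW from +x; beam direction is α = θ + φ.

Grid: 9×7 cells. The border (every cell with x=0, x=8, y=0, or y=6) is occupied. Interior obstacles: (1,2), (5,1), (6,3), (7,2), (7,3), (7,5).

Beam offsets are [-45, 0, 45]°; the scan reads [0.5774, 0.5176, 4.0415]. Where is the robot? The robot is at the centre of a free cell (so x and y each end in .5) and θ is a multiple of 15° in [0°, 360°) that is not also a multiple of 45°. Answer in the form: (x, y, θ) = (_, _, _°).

Candidates: 29 free-cell centres × 16 headings = 464 poses. Raycast each; keep the one whose scan matches to 4 dp.
  (3.5, 4.5, 210°): beam 1 = 2.5882 ≠ 0.5774 ✗
  (1.5, 3.5, 75°): beam 1 = 5.0000 ≠ 0.5774 ✗
  (7.5, 4.5, 30°): beam 1 = 0.5176 ≠ 0.5774 ✗
  (4.5, 2.5, 30°): beam 1 = 3.6235 ≠ 0.5774 ✗
  …
  (1.5, 3.5, 285°): r_1=0.5774, r_2=0.5176, r_3=4.0415 — all match ✓
No second candidate reproduces the full scan.

(x, y, θ) = (1.5, 3.5, 285°)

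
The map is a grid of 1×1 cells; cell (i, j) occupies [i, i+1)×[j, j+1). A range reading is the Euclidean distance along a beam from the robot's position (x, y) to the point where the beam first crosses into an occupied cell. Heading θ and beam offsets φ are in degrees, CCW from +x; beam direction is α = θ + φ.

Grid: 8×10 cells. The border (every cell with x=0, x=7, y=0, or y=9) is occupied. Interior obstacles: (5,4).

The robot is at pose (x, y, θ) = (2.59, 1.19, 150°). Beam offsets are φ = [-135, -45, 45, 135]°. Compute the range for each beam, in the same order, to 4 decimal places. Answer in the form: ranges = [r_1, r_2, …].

ranges = [4.5656, 6.1433, 0.7341, 0.1967]

beam 1: φ=-135°, α=15°
  direction (0.9659, 0.2588); cell (2,1); t to first gridline: x 0.4245, y 3.1296 (then +1.0353 / +3.8637)
    (3,1) via x @ 0.4245
    (4,1) via x @ 1.4597
    (5,1) via x @ 2.4950
    (5,2) via y @ 3.1296
    (6,2) via x @ 3.5303
    (7,2) via x @ 4.5656  # hit
  → r_1 = 4.5656
beam 2: φ=-45°, α=105°
  direction (-0.2588, 0.9659); cell (2,1); t to first gridline: x 2.2796, y 0.8386 (then +3.8637 / +1.0353)
    (2,2) via y @ 0.8386
    (2,3) via y @ 1.8738
    (1,3) via x @ 2.2796
    (1,4) via y @ 2.9091
    (1,5) via y @ 3.9444
    (1,6) via y @ 4.9797
    (1,7) via y @ 6.0150
    (0,7) via x @ 6.1433  # hit
  → r_2 = 6.1433
beam 3: φ=45°, α=195°
  direction (-0.9659, -0.2588); cell (2,1); t to first gridline: x 0.6108, y 0.7341 (then +1.0353 / +3.8637)
    (1,1) via x @ 0.6108
    (1,0) via y @ 0.7341  # hit
  → r_3 = 0.7341
beam 4: φ=135°, α=285°
  direction (0.2588, -0.9659); cell (2,1); t to first gridline: x 1.5841, y 0.1967 (then +3.8637 / +1.0353)
    (2,0) via y @ 0.1967  # hit
  → r_4 = 0.1967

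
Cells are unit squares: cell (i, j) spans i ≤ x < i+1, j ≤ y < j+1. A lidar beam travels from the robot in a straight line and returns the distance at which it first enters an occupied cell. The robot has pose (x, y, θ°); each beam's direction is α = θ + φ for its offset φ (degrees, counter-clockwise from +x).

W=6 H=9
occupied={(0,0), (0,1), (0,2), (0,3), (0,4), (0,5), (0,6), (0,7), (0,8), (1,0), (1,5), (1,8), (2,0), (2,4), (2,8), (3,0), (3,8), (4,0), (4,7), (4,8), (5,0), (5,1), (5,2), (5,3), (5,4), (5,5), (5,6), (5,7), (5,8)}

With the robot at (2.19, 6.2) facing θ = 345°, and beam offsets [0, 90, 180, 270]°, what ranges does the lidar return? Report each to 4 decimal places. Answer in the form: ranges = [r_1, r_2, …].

beam 1: φ=0°, α=345°
  d=(0.9659,-0.2588)  start (2,6)  tX=0.8386 tY=0.7727  stride 1/|dx|=1.0353 1/|dy|=3.8637
    cross y-line → (2,5), t=0.7727
    cross x-line → (3,5), t=0.8386
    cross x-line → (4,5), t=1.8738
    cross x-line → (5,5), t=2.9091 (wall)
  → r_1 = 2.9091
beam 2: φ=90°, α=75°
  d=(0.2588,0.9659)  start (2,6)  tX=3.1296 tY=0.8282  stride 1/|dx|=3.8637 1/|dy|=1.0353
    cross y-line → (2,7), t=0.8282
    cross y-line → (2,8), t=1.8635 (wall)
  → r_2 = 1.8635
beam 3: φ=180°, α=165°
  d=(-0.9659,0.2588)  start (2,6)  tX=0.1967 tY=3.0910  stride 1/|dx|=1.0353 1/|dy|=3.8637
    cross x-line → (1,6), t=0.1967
    cross x-line → (0,6), t=1.2320 (wall)
  → r_3 = 1.2320
beam 4: φ=270°, α=255°
  d=(-0.2588,-0.9659)  start (2,6)  tX=0.7341 tY=0.2071  stride 1/|dx|=3.8637 1/|dy|=1.0353
    cross y-line → (2,5), t=0.2071
    cross x-line → (1,5), t=0.7341 (wall)
  → r_4 = 0.7341

ranges = [2.9091, 1.8635, 1.2320, 0.7341]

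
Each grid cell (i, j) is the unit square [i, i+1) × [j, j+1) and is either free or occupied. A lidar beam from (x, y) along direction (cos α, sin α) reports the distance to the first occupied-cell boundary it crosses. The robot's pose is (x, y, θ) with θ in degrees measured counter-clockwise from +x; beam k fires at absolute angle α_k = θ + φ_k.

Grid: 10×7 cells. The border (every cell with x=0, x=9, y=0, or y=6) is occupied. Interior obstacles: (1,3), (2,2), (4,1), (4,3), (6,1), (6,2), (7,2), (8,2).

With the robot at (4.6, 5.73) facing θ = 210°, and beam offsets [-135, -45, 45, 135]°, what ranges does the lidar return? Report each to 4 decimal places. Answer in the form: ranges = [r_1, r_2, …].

ranges = [0.2795, 1.0432, 1.7910, 4.5552]

beam 1: φ=-135°, α=75°
  d=(0.2588,0.9659)  start (4,5)  tX=1.5455 tY=0.2795  stride 1/|dx|=3.8637 1/|dy|=1.0353
    cross y-line → (4,6), t=0.2795 (wall)
  → r_1 = 0.2795
beam 2: φ=-45°, α=165°
  d=(-0.9659,0.2588)  start (4,5)  tX=0.6212 tY=1.0432  stride 1/|dx|=1.0353 1/|dy|=3.8637
    cross x-line → (3,5), t=0.6212
    cross y-line → (3,6), t=1.0432 (wall)
  → r_2 = 1.0432
beam 3: φ=45°, α=255°
  d=(-0.2588,-0.9659)  start (4,5)  tX=2.3182 tY=0.7558  stride 1/|dx|=3.8637 1/|dy|=1.0353
    cross y-line → (4,4), t=0.7558
    cross y-line → (4,3), t=1.7910 (wall)
  → r_3 = 1.7910
beam 4: φ=135°, α=345°
  d=(0.9659,-0.2588)  start (4,5)  tX=0.4141 tY=2.8205  stride 1/|dx|=1.0353 1/|dy|=3.8637
    cross x-line → (5,5), t=0.4141
    cross x-line → (6,5), t=1.4494
    cross x-line → (7,5), t=2.4847
    cross y-line → (7,4), t=2.8205
    cross x-line → (8,4), t=3.5199
    cross x-line → (9,4), t=4.5552 (wall)
  → r_4 = 4.5552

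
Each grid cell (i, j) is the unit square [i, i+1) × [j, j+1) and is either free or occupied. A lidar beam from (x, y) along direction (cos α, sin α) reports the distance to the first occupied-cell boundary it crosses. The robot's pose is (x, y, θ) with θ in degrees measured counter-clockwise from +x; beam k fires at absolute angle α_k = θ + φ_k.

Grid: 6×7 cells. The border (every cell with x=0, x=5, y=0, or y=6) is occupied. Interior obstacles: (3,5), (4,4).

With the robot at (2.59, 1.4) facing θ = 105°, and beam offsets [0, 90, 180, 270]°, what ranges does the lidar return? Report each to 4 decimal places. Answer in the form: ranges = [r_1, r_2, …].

beam 1: φ=0°, α=105°
  d=(-0.2588,0.9659)  start (2,1)  tX=2.2796 tY=0.6212  stride 1/|dx|=3.8637 1/|dy|=1.0353
    cross y-line → (2,2), t=0.6212
    cross y-line → (2,3), t=1.6564
    cross x-line → (1,3), t=2.2796
    cross y-line → (1,4), t=2.6917
    cross y-line → (1,5), t=3.7270
    cross y-line → (1,6), t=4.7623 (wall)
  → r_1 = 4.7623
beam 2: φ=90°, α=195°
  d=(-0.9659,-0.2588)  start (2,1)  tX=0.6108 tY=1.5455  stride 1/|dx|=1.0353 1/|dy|=3.8637
    cross x-line → (1,1), t=0.6108
    cross y-line → (1,0), t=1.5455 (wall)
  → r_2 = 1.5455
beam 3: φ=180°, α=285°
  d=(0.2588,-0.9659)  start (2,1)  tX=1.5841 tY=0.4141  stride 1/|dx|=3.8637 1/|dy|=1.0353
    cross y-line → (2,0), t=0.4141 (wall)
  → r_3 = 0.4141
beam 4: φ=270°, α=15°
  d=(0.9659,0.2588)  start (2,1)  tX=0.4245 tY=2.3182  stride 1/|dx|=1.0353 1/|dy|=3.8637
    cross x-line → (3,1), t=0.4245
    cross x-line → (4,1), t=1.4597
    cross y-line → (4,2), t=2.3182
    cross x-line → (5,2), t=2.4950 (wall)
  → r_4 = 2.4950

ranges = [4.7623, 1.5455, 0.4141, 2.4950]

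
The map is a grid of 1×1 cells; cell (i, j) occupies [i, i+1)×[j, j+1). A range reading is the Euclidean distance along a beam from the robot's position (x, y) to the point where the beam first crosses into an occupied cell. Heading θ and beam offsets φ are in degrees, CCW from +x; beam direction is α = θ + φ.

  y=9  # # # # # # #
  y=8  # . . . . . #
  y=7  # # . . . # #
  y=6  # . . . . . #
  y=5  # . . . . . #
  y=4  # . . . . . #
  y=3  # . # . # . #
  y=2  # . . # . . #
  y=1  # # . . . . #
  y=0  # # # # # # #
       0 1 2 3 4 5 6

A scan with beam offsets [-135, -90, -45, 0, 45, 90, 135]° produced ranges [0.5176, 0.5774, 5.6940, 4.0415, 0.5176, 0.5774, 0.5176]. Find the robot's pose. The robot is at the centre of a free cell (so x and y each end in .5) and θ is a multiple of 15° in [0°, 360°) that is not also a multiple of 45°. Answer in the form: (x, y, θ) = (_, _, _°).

(x, y, θ) = (3.5, 3.5, 120°)

The pose lattice has 34·16 = 544 candidates. Test each by forward raycasting.
  (2.5, 2.5, 345°): beam 1 = 1.0000 ≠ 0.5176 ✗
  (3.5, 4.5, 345°): beam 1 = 1.0000 ≠ 0.5176 ✗
  (5.5, 3.5, 75°): beam 1 = 1.0000 ≠ 0.5176 ✗
  (5.5, 6.5, 330°): beam 1 = 4.6587 ≠ 0.5176 ✗
  (5.5, 4.5, 105°): beam 1 = 0.5774 ≠ 0.5176 ✗
  …
  (3.5, 3.5, 120°): r_1=0.5176, r_2=0.5774, r_3=5.6940, r_4=4.0415, r_5=0.5176, r_6=0.5774, r_7=0.5176 — all match ✓
Unique over the lattice → pose = (3.5, 3.5, 120°).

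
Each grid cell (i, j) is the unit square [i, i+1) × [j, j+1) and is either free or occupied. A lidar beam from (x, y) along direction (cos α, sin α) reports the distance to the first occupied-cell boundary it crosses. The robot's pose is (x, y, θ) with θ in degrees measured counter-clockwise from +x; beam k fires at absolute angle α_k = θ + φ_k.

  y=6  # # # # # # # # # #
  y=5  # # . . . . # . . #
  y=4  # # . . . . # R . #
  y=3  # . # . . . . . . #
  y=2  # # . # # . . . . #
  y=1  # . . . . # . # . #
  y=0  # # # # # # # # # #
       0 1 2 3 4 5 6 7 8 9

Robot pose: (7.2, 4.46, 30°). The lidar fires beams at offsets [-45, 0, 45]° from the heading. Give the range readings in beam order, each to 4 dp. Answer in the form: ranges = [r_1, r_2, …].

beam 1: φ=-45°, α=345°
  dir = (cos 345°, sin 345°) = (0.9659, -0.2588); from cell (7,4)
  next x-line at t=0.8282, next y-line at t=1.7773; Δt_x=1.0353, Δt_y=3.8637
    x: enter (8,4) at t=0.8282
    y: enter (8,3) at t=1.7773
    x: enter (9,3) at t=1.8635 ← occupied
  → r_1 = 1.8635
beam 2: φ=0°, α=30°
  dir = (cos 30°, sin 30°) = (0.8660, 0.5000); from cell (7,4)
  next x-line at t=0.9238, next y-line at t=1.0800; Δt_x=1.1547, Δt_y=2.0000
    x: enter (8,4) at t=0.9238
    y: enter (8,5) at t=1.0800
    x: enter (9,5) at t=2.0785 ← occupied
  → r_2 = 2.0785
beam 3: φ=45°, α=75°
  dir = (cos 75°, sin 75°) = (0.2588, 0.9659); from cell (7,4)
  next x-line at t=3.0910, next y-line at t=0.5590; Δt_x=3.8637, Δt_y=1.0353
    y: enter (7,5) at t=0.5590
    y: enter (7,6) at t=1.5943 ← occupied
  → r_3 = 1.5943

ranges = [1.8635, 2.0785, 1.5943]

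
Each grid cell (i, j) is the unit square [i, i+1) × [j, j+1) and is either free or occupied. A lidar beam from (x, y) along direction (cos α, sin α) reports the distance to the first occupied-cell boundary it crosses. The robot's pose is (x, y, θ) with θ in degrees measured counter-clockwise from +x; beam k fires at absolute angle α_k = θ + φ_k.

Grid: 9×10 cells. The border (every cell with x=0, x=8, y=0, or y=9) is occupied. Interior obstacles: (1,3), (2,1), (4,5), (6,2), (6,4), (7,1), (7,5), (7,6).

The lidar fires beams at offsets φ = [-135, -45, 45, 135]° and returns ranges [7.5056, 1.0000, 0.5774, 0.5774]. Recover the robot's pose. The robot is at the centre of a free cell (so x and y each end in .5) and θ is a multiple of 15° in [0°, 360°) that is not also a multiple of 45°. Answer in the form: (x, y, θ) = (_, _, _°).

Candidates: 48 free-cell centres × 16 headings = 768 poses. Raycast each; keep the one whose scan matches to 4 dp.
  (3.5, 8.5, 120°): beam 1 = 4.6587 ≠ 7.5056 ✗
  (5.5, 6.5, 345°): beam 1 = 1.0000 ≠ 7.5056 ✗
  (4.5, 3.5, 210°): beam 1 = 1.5529 ≠ 7.5056 ✗
  …
  (7.5, 8.5, 345°): r_1=7.5056, r_2=1.0000, r_3=0.5774, r_4=0.5774 — all match ✓
Unique over the lattice → pose = (7.5, 8.5, 345°).

(x, y, θ) = (7.5, 8.5, 345°)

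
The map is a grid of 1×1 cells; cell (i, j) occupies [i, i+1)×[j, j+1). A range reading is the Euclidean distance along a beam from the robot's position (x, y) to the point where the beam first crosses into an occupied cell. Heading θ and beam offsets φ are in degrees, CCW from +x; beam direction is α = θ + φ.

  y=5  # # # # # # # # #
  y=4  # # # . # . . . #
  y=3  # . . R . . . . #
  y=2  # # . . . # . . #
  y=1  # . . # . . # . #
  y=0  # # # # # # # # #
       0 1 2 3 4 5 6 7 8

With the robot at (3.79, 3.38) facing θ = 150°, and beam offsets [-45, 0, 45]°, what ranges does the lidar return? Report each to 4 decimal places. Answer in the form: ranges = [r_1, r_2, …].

ranges = [1.6771, 1.2400, 1.8531]

beam 1: φ=-45°, α=105°
  dir = (cos 105°, sin 105°) = (-0.2588, 0.9659); from cell (3,3)
  next x-line at t=3.0523, next y-line at t=0.6419; Δt_x=3.8637, Δt_y=1.0353
    y: enter (3,4) at t=0.6419
    y: enter (3,5) at t=1.6771 ← occupied
  → r_1 = 1.6771
beam 2: φ=0°, α=150°
  dir = (cos 150°, sin 150°) = (-0.8660, 0.5000); from cell (3,3)
  next x-line at t=0.9122, next y-line at t=1.2400; Δt_x=1.1547, Δt_y=2.0000
    x: enter (2,3) at t=0.9122
    y: enter (2,4) at t=1.2400 ← occupied
  → r_2 = 1.2400
beam 3: φ=45°, α=195°
  dir = (cos 195°, sin 195°) = (-0.9659, -0.2588); from cell (3,3)
  next x-line at t=0.8179, next y-line at t=1.4682; Δt_x=1.0353, Δt_y=3.8637
    x: enter (2,3) at t=0.8179
    y: enter (2,2) at t=1.4682
    x: enter (1,2) at t=1.8531 ← occupied
  → r_3 = 1.8531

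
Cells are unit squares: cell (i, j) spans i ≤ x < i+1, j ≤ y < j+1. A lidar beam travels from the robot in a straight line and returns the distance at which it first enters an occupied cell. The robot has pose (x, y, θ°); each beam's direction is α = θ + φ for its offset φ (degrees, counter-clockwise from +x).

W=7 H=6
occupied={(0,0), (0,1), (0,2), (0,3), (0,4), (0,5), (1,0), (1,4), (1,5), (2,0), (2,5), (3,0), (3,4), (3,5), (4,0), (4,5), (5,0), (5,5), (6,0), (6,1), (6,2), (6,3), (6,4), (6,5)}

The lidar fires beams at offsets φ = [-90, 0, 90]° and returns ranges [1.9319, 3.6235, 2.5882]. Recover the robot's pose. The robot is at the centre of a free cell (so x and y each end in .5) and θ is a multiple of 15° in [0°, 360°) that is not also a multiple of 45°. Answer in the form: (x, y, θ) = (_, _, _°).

(x, y, θ) = (3.5, 1.5, 75°)

Enumerate (i+0.5, j+0.5, θ) over the 18 free cells and 16 admissible headings. For each, cast all 3 beams and compare to the given ranges.
  (1.5, 3.5, 345°): beam 2 = 4.6587 ≠ 3.6235 ✗
  (5.5, 2.5, 255°): beam 1 = 4.6587 ≠ 1.9319 ✗
  (2.5, 4.5, 150°): beam 1 = 0.5774 ≠ 1.9319 ✗
  (3.5, 3.5, 195°): beam 1 = 0.5176 ≠ 1.9319 ✗
  …
  (3.5, 1.5, 75°): r_1=1.9319, r_2=3.6235, r_3=2.5882 — all match ✓
No second candidate reproduces the full scan.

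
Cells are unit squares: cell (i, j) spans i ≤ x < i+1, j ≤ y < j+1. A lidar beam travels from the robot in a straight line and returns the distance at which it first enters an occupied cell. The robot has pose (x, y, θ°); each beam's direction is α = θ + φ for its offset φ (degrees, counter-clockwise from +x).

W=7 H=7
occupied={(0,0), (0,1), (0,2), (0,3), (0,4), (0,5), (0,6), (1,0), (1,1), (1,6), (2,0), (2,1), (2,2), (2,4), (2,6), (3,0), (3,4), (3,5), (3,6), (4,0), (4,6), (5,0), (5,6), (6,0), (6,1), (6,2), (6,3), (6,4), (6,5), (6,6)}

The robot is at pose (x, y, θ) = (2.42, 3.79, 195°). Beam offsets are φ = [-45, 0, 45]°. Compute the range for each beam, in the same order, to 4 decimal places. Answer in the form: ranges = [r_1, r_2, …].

ranges = [0.4200, 1.4701, 2.0669]

beam 1: φ=-45°, α=150°
  dir = (cos 150°, sin 150°) = (-0.8660, 0.5000); from cell (2,3)
  next x-line at t=0.4850, next y-line at t=0.4200; Δt_x=1.1547, Δt_y=2.0000
    y: enter (2,4) at t=0.4200 ← occupied
  → r_1 = 0.4200
beam 2: φ=0°, α=195°
  dir = (cos 195°, sin 195°) = (-0.9659, -0.2588); from cell (2,3)
  next x-line at t=0.4348, next y-line at t=3.0523; Δt_x=1.0353, Δt_y=3.8637
    x: enter (1,3) at t=0.4348
    x: enter (0,3) at t=1.4701 ← occupied
  → r_2 = 1.4701
beam 3: φ=45°, α=240°
  dir = (cos 240°, sin 240°) = (-0.5000, -0.8660); from cell (2,3)
  next x-line at t=0.8400, next y-line at t=0.9122; Δt_x=2.0000, Δt_y=1.1547
    x: enter (1,3) at t=0.8400
    y: enter (1,2) at t=0.9122
    y: enter (1,1) at t=2.0669 ← occupied
  → r_3 = 2.0669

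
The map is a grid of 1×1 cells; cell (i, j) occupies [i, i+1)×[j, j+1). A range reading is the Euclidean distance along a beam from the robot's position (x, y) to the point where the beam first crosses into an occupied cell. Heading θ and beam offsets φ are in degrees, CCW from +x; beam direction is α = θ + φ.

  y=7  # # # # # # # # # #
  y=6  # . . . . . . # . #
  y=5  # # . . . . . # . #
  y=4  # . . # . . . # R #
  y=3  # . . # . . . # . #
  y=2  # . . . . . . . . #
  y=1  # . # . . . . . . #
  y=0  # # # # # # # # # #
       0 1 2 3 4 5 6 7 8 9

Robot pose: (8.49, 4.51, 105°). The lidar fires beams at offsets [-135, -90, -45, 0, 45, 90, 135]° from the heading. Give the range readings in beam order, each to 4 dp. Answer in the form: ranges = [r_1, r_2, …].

beam 1: φ=-135°, α=330°
  d=(0.8660,-0.5000)  start (8,4)  tX=0.5889 tY=1.0200  stride 1/|dx|=1.1547 1/|dy|=2.0000
    cross x-line → (9,4), t=0.5889 (wall)
  → r_1 = 0.5889
beam 2: φ=-90°, α=15°
  d=(0.9659,0.2588)  start (8,4)  tX=0.5280 tY=1.8932  stride 1/|dx|=1.0353 1/|dy|=3.8637
    cross x-line → (9,4), t=0.5280 (wall)
  → r_2 = 0.5280
beam 3: φ=-45°, α=60°
  d=(0.5000,0.8660)  start (8,4)  tX=1.0200 tY=0.5658  stride 1/|dx|=2.0000 1/|dy|=1.1547
    cross y-line → (8,5), t=0.5658
    cross x-line → (9,5), t=1.0200 (wall)
  → r_3 = 1.0200
beam 4: φ=0°, α=105°
  d=(-0.2588,0.9659)  start (8,4)  tX=1.8932 tY=0.5073  stride 1/|dx|=3.8637 1/|dy|=1.0353
    cross y-line → (8,5), t=0.5073
    cross y-line → (8,6), t=1.5426
    cross x-line → (7,6), t=1.8932 (wall)
  → r_4 = 1.8932
beam 5: φ=45°, α=150°
  d=(-0.8660,0.5000)  start (8,4)  tX=0.5658 tY=0.9800  stride 1/|dx|=1.1547 1/|dy|=2.0000
    cross x-line → (7,4), t=0.5658 (wall)
  → r_5 = 0.5658
beam 6: φ=90°, α=195°
  d=(-0.9659,-0.2588)  start (8,4)  tX=0.5073 tY=1.9705  stride 1/|dx|=1.0353 1/|dy|=3.8637
    cross x-line → (7,4), t=0.5073 (wall)
  → r_6 = 0.5073
beam 7: φ=135°, α=240°
  d=(-0.5000,-0.8660)  start (8,4)  tX=0.9800 tY=0.5889  stride 1/|dx|=2.0000 1/|dy|=1.1547
    cross y-line → (8,3), t=0.5889
    cross x-line → (7,3), t=0.9800 (wall)
  → r_7 = 0.9800

ranges = [0.5889, 0.5280, 1.0200, 1.8932, 0.5658, 0.5073, 0.9800]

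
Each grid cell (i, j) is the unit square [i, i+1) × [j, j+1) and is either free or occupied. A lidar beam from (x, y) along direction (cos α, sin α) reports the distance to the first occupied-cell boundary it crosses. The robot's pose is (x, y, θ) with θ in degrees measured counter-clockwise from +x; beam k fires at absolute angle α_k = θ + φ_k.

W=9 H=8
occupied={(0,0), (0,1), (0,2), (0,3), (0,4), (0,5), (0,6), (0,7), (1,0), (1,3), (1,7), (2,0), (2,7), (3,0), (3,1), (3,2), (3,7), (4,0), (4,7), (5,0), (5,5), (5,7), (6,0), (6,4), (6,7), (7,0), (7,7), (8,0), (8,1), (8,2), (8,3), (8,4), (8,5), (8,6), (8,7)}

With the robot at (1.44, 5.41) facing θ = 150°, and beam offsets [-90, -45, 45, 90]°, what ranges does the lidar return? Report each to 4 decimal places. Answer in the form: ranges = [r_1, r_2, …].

ranges = [1.8360, 1.6461, 0.4555, 0.8800]

beam 1: φ=-90°, α=60°
  dir = (cos 60°, sin 60°) = (0.5000, 0.8660); from cell (1,5)
  next x-line at t=1.1200, next y-line at t=0.6813; Δt_x=2.0000, Δt_y=1.1547
    y: enter (1,6) at t=0.6813
    x: enter (2,6) at t=1.1200
    y: enter (2,7) at t=1.8360 ← occupied
  → r_1 = 1.8360
beam 2: φ=-45°, α=105°
  dir = (cos 105°, sin 105°) = (-0.2588, 0.9659); from cell (1,5)
  next x-line at t=1.7000, next y-line at t=0.6108; Δt_x=3.8637, Δt_y=1.0353
    y: enter (1,6) at t=0.6108
    y: enter (1,7) at t=1.6461 ← occupied
  → r_2 = 1.6461
beam 3: φ=45°, α=195°
  dir = (cos 195°, sin 195°) = (-0.9659, -0.2588); from cell (1,5)
  next x-line at t=0.4555, next y-line at t=1.5841; Δt_x=1.0353, Δt_y=3.8637
    x: enter (0,5) at t=0.4555 ← occupied
  → r_3 = 0.4555
beam 4: φ=90°, α=240°
  dir = (cos 240°, sin 240°) = (-0.5000, -0.8660); from cell (1,5)
  next x-line at t=0.8800, next y-line at t=0.4734; Δt_x=2.0000, Δt_y=1.1547
    y: enter (1,4) at t=0.4734
    x: enter (0,4) at t=0.8800 ← occupied
  → r_4 = 0.8800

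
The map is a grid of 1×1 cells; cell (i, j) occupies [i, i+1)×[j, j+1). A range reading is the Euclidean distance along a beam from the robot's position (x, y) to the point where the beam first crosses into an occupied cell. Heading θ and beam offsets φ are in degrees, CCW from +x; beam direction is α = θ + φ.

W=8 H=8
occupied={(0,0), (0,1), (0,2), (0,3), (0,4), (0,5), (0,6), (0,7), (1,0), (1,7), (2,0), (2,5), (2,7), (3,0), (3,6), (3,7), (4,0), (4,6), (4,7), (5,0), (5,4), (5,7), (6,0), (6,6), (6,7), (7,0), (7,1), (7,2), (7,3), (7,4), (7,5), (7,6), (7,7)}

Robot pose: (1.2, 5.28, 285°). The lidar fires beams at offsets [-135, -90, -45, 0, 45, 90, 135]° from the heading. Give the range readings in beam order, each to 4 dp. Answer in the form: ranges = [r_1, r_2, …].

ranges = [0.2309, 0.2071, 0.4000, 4.4310, 6.6973, 0.8282, 1.9861]

beam 1: φ=-135°, α=150°
  dir = (cos 150°, sin 150°) = (-0.8660, 0.5000); from cell (1,5)
  next x-line at t=0.2309, next y-line at t=1.4400; Δt_x=1.1547, Δt_y=2.0000
    x: enter (0,5) at t=0.2309 ← occupied
  → r_1 = 0.2309
beam 2: φ=-90°, α=195°
  dir = (cos 195°, sin 195°) = (-0.9659, -0.2588); from cell (1,5)
  next x-line at t=0.2071, next y-line at t=1.0818; Δt_x=1.0353, Δt_y=3.8637
    x: enter (0,5) at t=0.2071 ← occupied
  → r_2 = 0.2071
beam 3: φ=-45°, α=240°
  dir = (cos 240°, sin 240°) = (-0.5000, -0.8660); from cell (1,5)
  next x-line at t=0.4000, next y-line at t=0.3233; Δt_x=2.0000, Δt_y=1.1547
    y: enter (1,4) at t=0.3233
    x: enter (0,4) at t=0.4000 ← occupied
  → r_3 = 0.4000
beam 4: φ=0°, α=285°
  dir = (cos 285°, sin 285°) = (0.2588, -0.9659); from cell (1,5)
  next x-line at t=3.0910, next y-line at t=0.2899; Δt_x=3.8637, Δt_y=1.0353
    y: enter (1,4) at t=0.2899
    y: enter (1,3) at t=1.3252
    y: enter (1,2) at t=2.3604
    x: enter (2,2) at t=3.0910
    y: enter (2,1) at t=3.3957
    y: enter (2,0) at t=4.4310 ← occupied
  → r_4 = 4.4310
beam 5: φ=45°, α=330°
  dir = (cos 330°, sin 330°) = (0.8660, -0.5000); from cell (1,5)
  next x-line at t=0.9238, next y-line at t=0.5600; Δt_x=1.1547, Δt_y=2.0000
    y: enter (1,4) at t=0.5600
    x: enter (2,4) at t=0.9238
    x: enter (3,4) at t=2.0785
    y: enter (3,3) at t=2.5600
    x: enter (4,3) at t=3.2332
    x: enter (5,3) at t=4.3879
    y: enter (5,2) at t=4.5600
    x: enter (6,2) at t=5.5426
    y: enter (6,1) at t=6.5600
    x: enter (7,1) at t=6.6973 ← occupied
  → r_5 = 6.6973
beam 6: φ=90°, α=15°
  dir = (cos 15°, sin 15°) = (0.9659, 0.2588); from cell (1,5)
  next x-line at t=0.8282, next y-line at t=2.7819; Δt_x=1.0353, Δt_y=3.8637
    x: enter (2,5) at t=0.8282 ← occupied
  → r_6 = 0.8282
beam 7: φ=135°, α=60°
  dir = (cos 60°, sin 60°) = (0.5000, 0.8660); from cell (1,5)
  next x-line at t=1.6000, next y-line at t=0.8314; Δt_x=2.0000, Δt_y=1.1547
    y: enter (1,6) at t=0.8314
    x: enter (2,6) at t=1.6000
    y: enter (2,7) at t=1.9861 ← occupied
  → r_7 = 1.9861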